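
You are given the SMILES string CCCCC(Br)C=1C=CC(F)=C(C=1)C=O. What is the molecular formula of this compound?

C12H14BrFO

Walk through each heavy atom and fill implicit hydrogens from standard valence (C 4, N 3, O 2, S 2, halogen 1):
  atom 1: C, bond orders sum to 1 (valence 4) → 3 H
  atom 2: C, bond orders sum to 2 (valence 4) → 2 H
  atom 3: C, bond orders sum to 2 (valence 4) → 2 H
  atom 4: C, bond orders sum to 2 (valence 4) → 2 H
  atom 5: C, bond orders sum to 3 (valence 4) → 1 H
  atom 6: Br (halogen, monovalent) → 0 H
  atom 7: C, bond orders sum to 4 (valence 4) → 0 H
  atom 8: C, bond orders sum to 3 (valence 4) → 1 H
  atom 9: C, bond orders sum to 3 (valence 4) → 1 H
  atom 10: C, bond orders sum to 4 (valence 4) → 0 H
  atom 11: F (halogen, monovalent) → 0 H
  atom 12: C, bond orders sum to 4 (valence 4) → 0 H
  atom 13: C, bond orders sum to 3 (valence 4) → 1 H
  atom 14: C, bond orders sum to 3 (valence 4) → 1 H
  atom 15: O, bond orders sum to 2 (valence 2) → 0 H
Totals → C:12, H:14, Br:1, F:1, O:1.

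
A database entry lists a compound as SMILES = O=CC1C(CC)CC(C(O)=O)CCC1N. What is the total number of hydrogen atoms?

19

Walk through each heavy atom and fill implicit hydrogens from standard valence (C 4, N 3, O 2, S 2, halogen 1):
  atom 1: O, bond orders sum to 2 (valence 2) → 0 H
  atom 2: C, bond orders sum to 3 (valence 4) → 1 H
  atom 3: C, bond orders sum to 3 (valence 4) → 1 H
  atom 4: C, bond orders sum to 3 (valence 4) → 1 H
  atom 5: C, bond orders sum to 2 (valence 4) → 2 H
  atom 6: C, bond orders sum to 1 (valence 4) → 3 H
  atom 7: C, bond orders sum to 2 (valence 4) → 2 H
  atom 8: C, bond orders sum to 3 (valence 4) → 1 H
  atom 9: C, bond orders sum to 4 (valence 4) → 0 H
  atom 10: O, bond orders sum to 1 (valence 2) → 1 H
  atom 11: O, bond orders sum to 2 (valence 2) → 0 H
  atom 12: C, bond orders sum to 2 (valence 4) → 2 H
  atom 13: C, bond orders sum to 2 (valence 4) → 2 H
  atom 14: C, bond orders sum to 3 (valence 4) → 1 H
  atom 15: N, bond orders sum to 1 (valence 3) → 2 H
Total hydrogens: 19.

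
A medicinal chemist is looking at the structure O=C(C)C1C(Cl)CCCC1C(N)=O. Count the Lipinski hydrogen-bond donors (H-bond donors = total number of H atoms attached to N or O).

2

Donors: find every N or O and count the H atoms it carries.
  atom 1 (O): bond orders sum to 2 → 0 H
  atom 12 (N): bond orders sum to 1 → 2 H
  atom 13 (O): bond orders sum to 2 → 0 H
Lipinski HBD = 2.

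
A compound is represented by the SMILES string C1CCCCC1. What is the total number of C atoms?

6

Count every carbon token in the SMILES (each C, including those in ring-closure positions and inside branches).
Carbon count: 6.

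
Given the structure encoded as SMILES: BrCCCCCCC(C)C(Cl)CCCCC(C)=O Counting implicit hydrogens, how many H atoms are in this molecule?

Walk through each heavy atom and fill implicit hydrogens from standard valence (C 4, N 3, O 2, S 2, halogen 1):
  atom 1: Br (halogen, monovalent) → 0 H
  atom 2: C, bond orders sum to 2 (valence 4) → 2 H
  atom 3: C, bond orders sum to 2 (valence 4) → 2 H
  atom 4: C, bond orders sum to 2 (valence 4) → 2 H
  atom 5: C, bond orders sum to 2 (valence 4) → 2 H
  atom 6: C, bond orders sum to 2 (valence 4) → 2 H
  atom 7: C, bond orders sum to 2 (valence 4) → 2 H
  atom 8: C, bond orders sum to 3 (valence 4) → 1 H
  atom 9: C, bond orders sum to 1 (valence 4) → 3 H
  atom 10: C, bond orders sum to 3 (valence 4) → 1 H
  atom 11: Cl (halogen, monovalent) → 0 H
  atom 12: C, bond orders sum to 2 (valence 4) → 2 H
  atom 13: C, bond orders sum to 2 (valence 4) → 2 H
  atom 14: C, bond orders sum to 2 (valence 4) → 2 H
  atom 15: C, bond orders sum to 2 (valence 4) → 2 H
  atom 16: C, bond orders sum to 4 (valence 4) → 0 H
  atom 17: C, bond orders sum to 1 (valence 4) → 3 H
  atom 18: O, bond orders sum to 2 (valence 2) → 0 H
Total hydrogens: 28.

28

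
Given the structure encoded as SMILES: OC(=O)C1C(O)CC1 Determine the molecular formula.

C5H8O3

Walk through each heavy atom and fill implicit hydrogens from standard valence (C 4, N 3, O 2, S 2, halogen 1):
  atom 1: O, bond orders sum to 1 (valence 2) → 1 H
  atom 2: C, bond orders sum to 4 (valence 4) → 0 H
  atom 3: O, bond orders sum to 2 (valence 2) → 0 H
  atom 4: C, bond orders sum to 3 (valence 4) → 1 H
  atom 5: C, bond orders sum to 3 (valence 4) → 1 H
  atom 6: O, bond orders sum to 1 (valence 2) → 1 H
  atom 7: C, bond orders sum to 2 (valence 4) → 2 H
  atom 8: C, bond orders sum to 2 (valence 4) → 2 H
Totals → C:5, H:8, O:3.
In Hill order: C5H8O3.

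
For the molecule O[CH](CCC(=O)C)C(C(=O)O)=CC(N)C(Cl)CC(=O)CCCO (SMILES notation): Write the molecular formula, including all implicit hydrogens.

Walk through each heavy atom and fill implicit hydrogens from standard valence (C 4, N 3, O 2, S 2, halogen 1):
  atom 1: O, bond orders sum to 1 (valence 2) → 1 H
  atom 2: C with explicit H count 1
  atom 3: C, bond orders sum to 2 (valence 4) → 2 H
  atom 4: C, bond orders sum to 2 (valence 4) → 2 H
  atom 5: C, bond orders sum to 4 (valence 4) → 0 H
  atom 6: O, bond orders sum to 2 (valence 2) → 0 H
  atom 7: C, bond orders sum to 1 (valence 4) → 3 H
  atom 8: C, bond orders sum to 4 (valence 4) → 0 H
  atom 9: C, bond orders sum to 4 (valence 4) → 0 H
  atom 10: O, bond orders sum to 2 (valence 2) → 0 H
  atom 11: O, bond orders sum to 1 (valence 2) → 1 H
  atom 12: C, bond orders sum to 3 (valence 4) → 1 H
  atom 13: C, bond orders sum to 3 (valence 4) → 1 H
  atom 14: N, bond orders sum to 1 (valence 3) → 2 H
  atom 15: C, bond orders sum to 3 (valence 4) → 1 H
  atom 16: Cl (halogen, monovalent) → 0 H
  atom 17: C, bond orders sum to 2 (valence 4) → 2 H
  atom 18: C, bond orders sum to 4 (valence 4) → 0 H
  atom 19: O, bond orders sum to 2 (valence 2) → 0 H
  atom 20: C, bond orders sum to 2 (valence 4) → 2 H
  atom 21: C, bond orders sum to 2 (valence 4) → 2 H
  atom 22: C, bond orders sum to 2 (valence 4) → 2 H
  atom 23: O, bond orders sum to 1 (valence 2) → 1 H
Totals → C:15, H:24, Cl:1, N:1, O:6.
In Hill order: C15H24ClNO6.

C15H24ClNO6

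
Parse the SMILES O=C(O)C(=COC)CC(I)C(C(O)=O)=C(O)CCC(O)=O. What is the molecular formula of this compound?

Walk through each heavy atom and fill implicit hydrogens from standard valence (C 4, N 3, O 2, S 2, halogen 1):
  atom 1: O, bond orders sum to 2 (valence 2) → 0 H
  atom 2: C, bond orders sum to 4 (valence 4) → 0 H
  atom 3: O, bond orders sum to 1 (valence 2) → 1 H
  atom 4: C, bond orders sum to 4 (valence 4) → 0 H
  atom 5: C, bond orders sum to 3 (valence 4) → 1 H
  atom 6: O, bond orders sum to 2 (valence 2) → 0 H
  atom 7: C, bond orders sum to 1 (valence 4) → 3 H
  atom 8: C, bond orders sum to 2 (valence 4) → 2 H
  atom 9: C, bond orders sum to 3 (valence 4) → 1 H
  atom 10: I (halogen, monovalent) → 0 H
  atom 11: C, bond orders sum to 4 (valence 4) → 0 H
  atom 12: C, bond orders sum to 4 (valence 4) → 0 H
  atom 13: O, bond orders sum to 1 (valence 2) → 1 H
  atom 14: O, bond orders sum to 2 (valence 2) → 0 H
  atom 15: C, bond orders sum to 4 (valence 4) → 0 H
  atom 16: O, bond orders sum to 1 (valence 2) → 1 H
  atom 17: C, bond orders sum to 2 (valence 4) → 2 H
  atom 18: C, bond orders sum to 2 (valence 4) → 2 H
  atom 19: C, bond orders sum to 4 (valence 4) → 0 H
  atom 20: O, bond orders sum to 1 (valence 2) → 1 H
  atom 21: O, bond orders sum to 2 (valence 2) → 0 H
Totals → C:12, H:15, I:1, O:8.
In Hill order: C12H15IO8.

C12H15IO8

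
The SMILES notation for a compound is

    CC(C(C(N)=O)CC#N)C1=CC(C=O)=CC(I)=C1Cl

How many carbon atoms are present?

13

Count every carbon token in the SMILES (each C, including those in ring-closure positions and inside branches).
Carbon count: 13.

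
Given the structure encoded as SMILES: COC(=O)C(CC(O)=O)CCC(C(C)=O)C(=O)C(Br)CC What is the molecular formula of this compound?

Walk through each heavy atom and fill implicit hydrogens from standard valence (C 4, N 3, O 2, S 2, halogen 1):
  atom 1: C, bond orders sum to 1 (valence 4) → 3 H
  atom 2: O, bond orders sum to 2 (valence 2) → 0 H
  atom 3: C, bond orders sum to 4 (valence 4) → 0 H
  atom 4: O, bond orders sum to 2 (valence 2) → 0 H
  atom 5: C, bond orders sum to 3 (valence 4) → 1 H
  atom 6: C, bond orders sum to 2 (valence 4) → 2 H
  atom 7: C, bond orders sum to 4 (valence 4) → 0 H
  atom 8: O, bond orders sum to 1 (valence 2) → 1 H
  atom 9: O, bond orders sum to 2 (valence 2) → 0 H
  atom 10: C, bond orders sum to 2 (valence 4) → 2 H
  atom 11: C, bond orders sum to 2 (valence 4) → 2 H
  atom 12: C, bond orders sum to 3 (valence 4) → 1 H
  atom 13: C, bond orders sum to 4 (valence 4) → 0 H
  atom 14: C, bond orders sum to 1 (valence 4) → 3 H
  atom 15: O, bond orders sum to 2 (valence 2) → 0 H
  atom 16: C, bond orders sum to 4 (valence 4) → 0 H
  atom 17: O, bond orders sum to 2 (valence 2) → 0 H
  atom 18: C, bond orders sum to 3 (valence 4) → 1 H
  atom 19: Br (halogen, monovalent) → 0 H
  atom 20: C, bond orders sum to 2 (valence 4) → 2 H
  atom 21: C, bond orders sum to 1 (valence 4) → 3 H
Totals → C:14, H:21, Br:1, O:6.
In Hill order: C14H21BrO6.

C14H21BrO6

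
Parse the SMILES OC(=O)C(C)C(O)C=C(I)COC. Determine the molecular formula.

Walk through each heavy atom and fill implicit hydrogens from standard valence (C 4, N 3, O 2, S 2, halogen 1):
  atom 1: O, bond orders sum to 1 (valence 2) → 1 H
  atom 2: C, bond orders sum to 4 (valence 4) → 0 H
  atom 3: O, bond orders sum to 2 (valence 2) → 0 H
  atom 4: C, bond orders sum to 3 (valence 4) → 1 H
  atom 5: C, bond orders sum to 1 (valence 4) → 3 H
  atom 6: C, bond orders sum to 3 (valence 4) → 1 H
  atom 7: O, bond orders sum to 1 (valence 2) → 1 H
  atom 8: C, bond orders sum to 3 (valence 4) → 1 H
  atom 9: C, bond orders sum to 4 (valence 4) → 0 H
  atom 10: I (halogen, monovalent) → 0 H
  atom 11: C, bond orders sum to 2 (valence 4) → 2 H
  atom 12: O, bond orders sum to 2 (valence 2) → 0 H
  atom 13: C, bond orders sum to 1 (valence 4) → 3 H
Totals → C:8, H:13, I:1, O:4.
In Hill order: C8H13IO4.

C8H13IO4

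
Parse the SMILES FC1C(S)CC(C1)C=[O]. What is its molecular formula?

C6H9FOS

Walk through each heavy atom and fill implicit hydrogens from standard valence (C 4, N 3, O 2, S 2, halogen 1):
  atom 1: F (halogen, monovalent) → 0 H
  atom 2: C, bond orders sum to 3 (valence 4) → 1 H
  atom 3: C, bond orders sum to 3 (valence 4) → 1 H
  atom 4: S, bond orders sum to 1 (valence 2) → 1 H
  atom 5: C, bond orders sum to 2 (valence 4) → 2 H
  atom 6: C, bond orders sum to 3 (valence 4) → 1 H
  atom 7: C, bond orders sum to 2 (valence 4) → 2 H
  atom 8: C, bond orders sum to 3 (valence 4) → 1 H
  atom 9: O with explicit H count 0
Totals → C:6, H:9, F:1, O:1, S:1.
In Hill order: C6H9FOS.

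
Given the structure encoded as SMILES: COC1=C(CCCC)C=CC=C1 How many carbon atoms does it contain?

Count every carbon token in the SMILES (each C, including those in ring-closure positions and inside branches).
Carbon count: 11.

11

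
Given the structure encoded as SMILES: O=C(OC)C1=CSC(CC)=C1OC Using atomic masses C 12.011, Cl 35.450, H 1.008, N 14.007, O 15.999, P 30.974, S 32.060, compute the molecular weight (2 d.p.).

200.25 g/mol

First, the molecular formula is C9H12O3S (counting implicit H from valence).
  C: 9 × 12.011 = 108.099
  H: 12 × 1.008 = 12.096
  O: 3 × 15.999 = 47.997
  S: 1 × 32.060 = 32.060
Sum: 9×12.011 + 12×1.008 + 3×15.999 + 1×32.060 = 200.252 → 200.25 g/mol.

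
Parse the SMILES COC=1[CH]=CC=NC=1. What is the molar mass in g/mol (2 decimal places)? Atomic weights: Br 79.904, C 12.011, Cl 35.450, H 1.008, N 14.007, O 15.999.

First, the molecular formula is C6H7NO (counting implicit H from valence).
  C: 6 × 12.011 = 72.066
  H: 7 × 1.008 = 7.056
  N: 1 × 14.007 = 14.007
  O: 1 × 15.999 = 15.999
Sum: 6×12.011 + 7×1.008 + 1×14.007 + 1×15.999 = 109.128 → 109.13 g/mol.

109.13 g/mol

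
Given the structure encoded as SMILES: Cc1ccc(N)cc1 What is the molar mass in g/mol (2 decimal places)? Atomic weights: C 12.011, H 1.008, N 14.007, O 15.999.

First, the molecular formula is C7H9N (counting implicit H from valence).
  C: 7 × 12.011 = 84.077
  H: 9 × 1.008 = 9.072
  N: 1 × 14.007 = 14.007
Sum: 7×12.011 + 9×1.008 + 1×14.007 = 107.156 → 107.16 g/mol.

107.16 g/mol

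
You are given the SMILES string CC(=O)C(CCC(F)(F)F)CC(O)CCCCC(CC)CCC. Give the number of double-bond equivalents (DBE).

Molecular formula: C18H33F3O2.
DoU = (2C + 2 + N − H − X) / 2, where X is the halogen count and O/S are ignored.
    = (2·18 + 2 + 0 − 33 − 3) / 2 = 2 / 2 = 1.

1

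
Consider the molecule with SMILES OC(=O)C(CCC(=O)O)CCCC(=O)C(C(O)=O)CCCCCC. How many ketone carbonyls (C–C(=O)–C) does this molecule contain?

1

The ketone motif appears at heavy-atom position 13 in the SMILES.
Other groups present: 3 carboxylic acid.
Ketone count: 1.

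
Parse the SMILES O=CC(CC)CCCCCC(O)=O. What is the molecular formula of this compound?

C10H18O3

Walk through each heavy atom and fill implicit hydrogens from standard valence (C 4, N 3, O 2, S 2, halogen 1):
  atom 1: O, bond orders sum to 2 (valence 2) → 0 H
  atom 2: C, bond orders sum to 3 (valence 4) → 1 H
  atom 3: C, bond orders sum to 3 (valence 4) → 1 H
  atom 4: C, bond orders sum to 2 (valence 4) → 2 H
  atom 5: C, bond orders sum to 1 (valence 4) → 3 H
  atom 6: C, bond orders sum to 2 (valence 4) → 2 H
  atom 7: C, bond orders sum to 2 (valence 4) → 2 H
  atom 8: C, bond orders sum to 2 (valence 4) → 2 H
  atom 9: C, bond orders sum to 2 (valence 4) → 2 H
  atom 10: C, bond orders sum to 2 (valence 4) → 2 H
  atom 11: C, bond orders sum to 4 (valence 4) → 0 H
  atom 12: O, bond orders sum to 1 (valence 2) → 1 H
  atom 13: O, bond orders sum to 2 (valence 2) → 0 H
Totals → C:10, H:18, O:3.
In Hill order: C10H18O3.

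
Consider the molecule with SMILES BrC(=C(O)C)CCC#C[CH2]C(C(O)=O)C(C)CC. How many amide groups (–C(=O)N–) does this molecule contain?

Scan the SMILES for the amide motif — none present.
Groups that are present: 1 alkene, 1 alkyne, 1 carboxylic acid, 1 hydroxyl.

0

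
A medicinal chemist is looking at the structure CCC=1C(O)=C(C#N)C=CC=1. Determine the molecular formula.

C9H9NO

Walk through each heavy atom and fill implicit hydrogens from standard valence (C 4, N 3, O 2, S 2, halogen 1):
  atom 1: C, bond orders sum to 1 (valence 4) → 3 H
  atom 2: C, bond orders sum to 2 (valence 4) → 2 H
  atom 3: C, bond orders sum to 4 (valence 4) → 0 H
  atom 4: C, bond orders sum to 4 (valence 4) → 0 H
  atom 5: O, bond orders sum to 1 (valence 2) → 1 H
  atom 6: C, bond orders sum to 4 (valence 4) → 0 H
  atom 7: C, bond orders sum to 4 (valence 4) → 0 H
  atom 8: N, bond orders sum to 3 (valence 3) → 0 H
  atom 9: C, bond orders sum to 3 (valence 4) → 1 H
  atom 10: C, bond orders sum to 3 (valence 4) → 1 H
  atom 11: C, bond orders sum to 3 (valence 4) → 1 H
Totals → C:9, H:9, N:1, O:1.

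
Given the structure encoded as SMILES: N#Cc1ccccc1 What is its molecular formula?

C7H5N

Walk through each heavy atom and fill implicit hydrogens from standard valence (C 4, N 3, O 2, S 2, halogen 1); for lowercase aromatic atoms, an aromatic c carries 1 H when it has two neighbours and 0 H with three, and aromatic n carries 0 H:
  atom 1: N, bond orders sum to 3 (valence 3) → 0 H
  atom 2: C, bond orders sum to 4 (valence 4) → 0 H
  atom 3: aromatic c, 3 neighbours → 0 H
  atom 4: aromatic c, 2 neighbours → 1 H
  atom 5: aromatic c, 2 neighbours → 1 H
  atom 6: aromatic c, 2 neighbours → 1 H
  atom 7: aromatic c, 2 neighbours → 1 H
  atom 8: aromatic c, 2 neighbours → 1 H
Totals → C:7, H:5, N:1.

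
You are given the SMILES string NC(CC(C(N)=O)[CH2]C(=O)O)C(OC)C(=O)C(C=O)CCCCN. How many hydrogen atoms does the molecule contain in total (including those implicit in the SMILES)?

Walk through each heavy atom and fill implicit hydrogens from standard valence (C 4, N 3, O 2, S 2, halogen 1):
  atom 1: N, bond orders sum to 1 (valence 3) → 2 H
  atom 2: C, bond orders sum to 3 (valence 4) → 1 H
  atom 3: C, bond orders sum to 2 (valence 4) → 2 H
  atom 4: C, bond orders sum to 3 (valence 4) → 1 H
  atom 5: C, bond orders sum to 4 (valence 4) → 0 H
  atom 6: N, bond orders sum to 1 (valence 3) → 2 H
  atom 7: O, bond orders sum to 2 (valence 2) → 0 H
  atom 8: C with explicit H count 2
  atom 9: C, bond orders sum to 4 (valence 4) → 0 H
  atom 10: O, bond orders sum to 2 (valence 2) → 0 H
  atom 11: O, bond orders sum to 1 (valence 2) → 1 H
  atom 12: C, bond orders sum to 3 (valence 4) → 1 H
  atom 13: O, bond orders sum to 2 (valence 2) → 0 H
  atom 14: C, bond orders sum to 1 (valence 4) → 3 H
  atom 15: C, bond orders sum to 4 (valence 4) → 0 H
  atom 16: O, bond orders sum to 2 (valence 2) → 0 H
  atom 17: C, bond orders sum to 3 (valence 4) → 1 H
  atom 18: C, bond orders sum to 3 (valence 4) → 1 H
  atom 19: O, bond orders sum to 2 (valence 2) → 0 H
  atom 20: C, bond orders sum to 2 (valence 4) → 2 H
  atom 21: C, bond orders sum to 2 (valence 4) → 2 H
  atom 22: C, bond orders sum to 2 (valence 4) → 2 H
  atom 23: C, bond orders sum to 2 (valence 4) → 2 H
  atom 24: N, bond orders sum to 1 (valence 3) → 2 H
Total hydrogens: 27.

27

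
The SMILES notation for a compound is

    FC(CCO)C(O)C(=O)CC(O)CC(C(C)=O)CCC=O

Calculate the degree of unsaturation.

Molecular formula: C14H23FO6.
DoU = (2C + 2 + N − H − X) / 2, where X is the halogen count and O/S are ignored.
    = (2·14 + 2 + 0 − 23 − 1) / 2 = 6 / 2 = 3.

3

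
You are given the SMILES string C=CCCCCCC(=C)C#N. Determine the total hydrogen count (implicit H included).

Walk through each heavy atom and fill implicit hydrogens from standard valence (C 4, N 3, O 2, S 2, halogen 1):
  atom 1: C, bond orders sum to 2 (valence 4) → 2 H
  atom 2: C, bond orders sum to 3 (valence 4) → 1 H
  atom 3: C, bond orders sum to 2 (valence 4) → 2 H
  atom 4: C, bond orders sum to 2 (valence 4) → 2 H
  atom 5: C, bond orders sum to 2 (valence 4) → 2 H
  atom 6: C, bond orders sum to 2 (valence 4) → 2 H
  atom 7: C, bond orders sum to 2 (valence 4) → 2 H
  atom 8: C, bond orders sum to 4 (valence 4) → 0 H
  atom 9: C, bond orders sum to 2 (valence 4) → 2 H
  atom 10: C, bond orders sum to 4 (valence 4) → 0 H
  atom 11: N, bond orders sum to 3 (valence 3) → 0 H
Total hydrogens: 15.

15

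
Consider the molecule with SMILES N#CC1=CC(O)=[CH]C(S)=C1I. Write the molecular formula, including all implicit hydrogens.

Walk through each heavy atom and fill implicit hydrogens from standard valence (C 4, N 3, O 2, S 2, halogen 1):
  atom 1: N, bond orders sum to 3 (valence 3) → 0 H
  atom 2: C, bond orders sum to 4 (valence 4) → 0 H
  atom 3: C, bond orders sum to 4 (valence 4) → 0 H
  atom 4: C, bond orders sum to 3 (valence 4) → 1 H
  atom 5: C, bond orders sum to 4 (valence 4) → 0 H
  atom 6: O, bond orders sum to 1 (valence 2) → 1 H
  atom 7: C with explicit H count 1
  atom 8: C, bond orders sum to 4 (valence 4) → 0 H
  atom 9: S, bond orders sum to 1 (valence 2) → 1 H
  atom 10: C, bond orders sum to 4 (valence 4) → 0 H
  atom 11: I (halogen, monovalent) → 0 H
Totals → C:7, H:4, I:1, N:1, O:1, S:1.
In Hill order: C7H4INOS.

C7H4INOS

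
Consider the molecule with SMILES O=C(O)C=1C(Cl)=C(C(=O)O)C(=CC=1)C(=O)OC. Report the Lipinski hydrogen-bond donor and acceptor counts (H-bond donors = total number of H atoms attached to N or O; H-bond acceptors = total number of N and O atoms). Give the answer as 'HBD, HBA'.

2, 6

Donors: find every N or O and count the H atoms it carries.
  atom 1 (O): bond orders sum to 2 → 0 H
  atom 3 (O): bond orders sum to 1 → 1 H
  atom 9 (O): bond orders sum to 2 → 0 H
  atom 10 (O): bond orders sum to 1 → 1 H
  atom 15 (O): bond orders sum to 2 → 0 H
  atom 16 (O): bond orders sum to 2 → 0 H
Lipinski HBD = 2.
Acceptors: N atoms = 0, O atoms = 6 → HBA = 6.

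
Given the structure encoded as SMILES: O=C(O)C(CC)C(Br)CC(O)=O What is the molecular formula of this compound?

Walk through each heavy atom and fill implicit hydrogens from standard valence (C 4, N 3, O 2, S 2, halogen 1):
  atom 1: O, bond orders sum to 2 (valence 2) → 0 H
  atom 2: C, bond orders sum to 4 (valence 4) → 0 H
  atom 3: O, bond orders sum to 1 (valence 2) → 1 H
  atom 4: C, bond orders sum to 3 (valence 4) → 1 H
  atom 5: C, bond orders sum to 2 (valence 4) → 2 H
  atom 6: C, bond orders sum to 1 (valence 4) → 3 H
  atom 7: C, bond orders sum to 3 (valence 4) → 1 H
  atom 8: Br (halogen, monovalent) → 0 H
  atom 9: C, bond orders sum to 2 (valence 4) → 2 H
  atom 10: C, bond orders sum to 4 (valence 4) → 0 H
  atom 11: O, bond orders sum to 1 (valence 2) → 1 H
  atom 12: O, bond orders sum to 2 (valence 2) → 0 H
Totals → C:7, H:11, Br:1, O:4.
In Hill order: C7H11BrO4.

C7H11BrO4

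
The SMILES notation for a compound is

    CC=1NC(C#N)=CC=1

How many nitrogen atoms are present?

Scan the SMILES for N atoms (remember two-letter symbols like Cl and Br are single atoms).
Nitrogen count: 2.

2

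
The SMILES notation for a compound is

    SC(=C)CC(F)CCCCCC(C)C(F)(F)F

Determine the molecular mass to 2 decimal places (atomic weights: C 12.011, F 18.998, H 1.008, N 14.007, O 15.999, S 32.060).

First, the molecular formula is C12H20F4S (counting implicit H from valence).
  C: 12 × 12.011 = 144.132
  F: 4 × 18.998 = 75.992
  H: 20 × 1.008 = 20.160
  S: 1 × 32.060 = 32.060
Sum: 12×12.011 + 4×18.998 + 20×1.008 + 1×32.060 = 272.344 → 272.34 g/mol.

272.34 g/mol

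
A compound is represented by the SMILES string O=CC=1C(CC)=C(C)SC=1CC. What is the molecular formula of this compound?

C10H14OS

Walk through each heavy atom and fill implicit hydrogens from standard valence (C 4, N 3, O 2, S 2, halogen 1):
  atom 1: O, bond orders sum to 2 (valence 2) → 0 H
  atom 2: C, bond orders sum to 3 (valence 4) → 1 H
  atom 3: C, bond orders sum to 4 (valence 4) → 0 H
  atom 4: C, bond orders sum to 4 (valence 4) → 0 H
  atom 5: C, bond orders sum to 2 (valence 4) → 2 H
  atom 6: C, bond orders sum to 1 (valence 4) → 3 H
  atom 7: C, bond orders sum to 4 (valence 4) → 0 H
  atom 8: C, bond orders sum to 1 (valence 4) → 3 H
  atom 9: S, bond orders sum to 2 (valence 2) → 0 H
  atom 10: C, bond orders sum to 4 (valence 4) → 0 H
  atom 11: C, bond orders sum to 2 (valence 4) → 2 H
  atom 12: C, bond orders sum to 1 (valence 4) → 3 H
Totals → C:10, H:14, O:1, S:1.
In Hill order: C10H14OS.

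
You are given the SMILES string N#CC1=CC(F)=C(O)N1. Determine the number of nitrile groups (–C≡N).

The nitrile motif appears at heavy-atom position 2 in the SMILES.
Other groups present: 1 hydroxyl.
Nitrile count: 1.

1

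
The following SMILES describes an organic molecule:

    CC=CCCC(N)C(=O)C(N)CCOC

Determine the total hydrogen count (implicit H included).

22

Walk through each heavy atom and fill implicit hydrogens from standard valence (C 4, N 3, O 2, S 2, halogen 1):
  atom 1: C, bond orders sum to 1 (valence 4) → 3 H
  atom 2: C, bond orders sum to 3 (valence 4) → 1 H
  atom 3: C, bond orders sum to 3 (valence 4) → 1 H
  atom 4: C, bond orders sum to 2 (valence 4) → 2 H
  atom 5: C, bond orders sum to 2 (valence 4) → 2 H
  atom 6: C, bond orders sum to 3 (valence 4) → 1 H
  atom 7: N, bond orders sum to 1 (valence 3) → 2 H
  atom 8: C, bond orders sum to 4 (valence 4) → 0 H
  atom 9: O, bond orders sum to 2 (valence 2) → 0 H
  atom 10: C, bond orders sum to 3 (valence 4) → 1 H
  atom 11: N, bond orders sum to 1 (valence 3) → 2 H
  atom 12: C, bond orders sum to 2 (valence 4) → 2 H
  atom 13: C, bond orders sum to 2 (valence 4) → 2 H
  atom 14: O, bond orders sum to 2 (valence 2) → 0 H
  atom 15: C, bond orders sum to 1 (valence 4) → 3 H
Total hydrogens: 22.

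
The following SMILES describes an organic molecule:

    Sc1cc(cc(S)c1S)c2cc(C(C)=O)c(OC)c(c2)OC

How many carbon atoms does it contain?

16

Count every carbon token in the SMILES (each C, including those in ring-closure positions and inside branches).
Carbon count: 16.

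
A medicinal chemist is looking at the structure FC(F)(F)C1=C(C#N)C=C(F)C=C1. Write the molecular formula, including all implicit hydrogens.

Walk through each heavy atom and fill implicit hydrogens from standard valence (C 4, N 3, O 2, S 2, halogen 1):
  atom 1: F (halogen, monovalent) → 0 H
  atom 2: C, bond orders sum to 4 (valence 4) → 0 H
  atom 3: F (halogen, monovalent) → 0 H
  atom 4: F (halogen, monovalent) → 0 H
  atom 5: C, bond orders sum to 4 (valence 4) → 0 H
  atom 6: C, bond orders sum to 4 (valence 4) → 0 H
  atom 7: C, bond orders sum to 4 (valence 4) → 0 H
  atom 8: N, bond orders sum to 3 (valence 3) → 0 H
  atom 9: C, bond orders sum to 3 (valence 4) → 1 H
  atom 10: C, bond orders sum to 4 (valence 4) → 0 H
  atom 11: F (halogen, monovalent) → 0 H
  atom 12: C, bond orders sum to 3 (valence 4) → 1 H
  atom 13: C, bond orders sum to 3 (valence 4) → 1 H
Totals → C:8, H:3, F:4, N:1.

C8H3F4N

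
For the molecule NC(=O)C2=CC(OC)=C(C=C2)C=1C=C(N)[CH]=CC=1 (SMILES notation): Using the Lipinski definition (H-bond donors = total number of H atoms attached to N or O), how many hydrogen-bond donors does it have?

4

Donors: find every N or O and count the H atoms it carries.
  atom 1 (N): bond orders sum to 1 → 2 H
  atom 3 (O): bond orders sum to 2 → 0 H
  atom 7 (O): bond orders sum to 2 → 0 H
  atom 15 (N): bond orders sum to 1 → 2 H
Lipinski HBD = 4.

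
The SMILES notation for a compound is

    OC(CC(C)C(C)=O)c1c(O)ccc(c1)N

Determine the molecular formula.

Walk through each heavy atom and fill implicit hydrogens from standard valence (C 4, N 3, O 2, S 2, halogen 1); for lowercase aromatic atoms, an aromatic c carries 1 H when it has two neighbours and 0 H with three, and aromatic n carries 0 H:
  atom 1: O, bond orders sum to 1 (valence 2) → 1 H
  atom 2: C, bond orders sum to 3 (valence 4) → 1 H
  atom 3: C, bond orders sum to 2 (valence 4) → 2 H
  atom 4: C, bond orders sum to 3 (valence 4) → 1 H
  atom 5: C, bond orders sum to 1 (valence 4) → 3 H
  atom 6: C, bond orders sum to 4 (valence 4) → 0 H
  atom 7: C, bond orders sum to 1 (valence 4) → 3 H
  atom 8: O, bond orders sum to 2 (valence 2) → 0 H
  atom 9: aromatic c, 3 neighbours → 0 H
  atom 10: aromatic c, 3 neighbours → 0 H
  atom 11: O, bond orders sum to 1 (valence 2) → 1 H
  atom 12: aromatic c, 2 neighbours → 1 H
  atom 13: aromatic c, 2 neighbours → 1 H
  atom 14: aromatic c, 3 neighbours → 0 H
  atom 15: aromatic c, 2 neighbours → 1 H
  atom 16: N, bond orders sum to 1 (valence 3) → 2 H
Totals → C:12, H:17, N:1, O:3.
In Hill order: C12H17NO3.

C12H17NO3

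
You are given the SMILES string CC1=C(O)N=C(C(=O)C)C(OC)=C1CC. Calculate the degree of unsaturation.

5

Molecular formula: C11H15NO3.
DoU = (2C + 2 + N − H − X) / 2, where X is the halogen count and O/S are ignored.
    = (2·11 + 2 + 1 − 15 − 0) / 2 = 10 / 2 = 5.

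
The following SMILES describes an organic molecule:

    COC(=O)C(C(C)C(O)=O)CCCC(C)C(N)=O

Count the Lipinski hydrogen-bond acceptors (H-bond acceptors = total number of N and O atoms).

6

N atoms: 1; O atoms: 5.
Lipinski HBA = 1 + 5 = 6.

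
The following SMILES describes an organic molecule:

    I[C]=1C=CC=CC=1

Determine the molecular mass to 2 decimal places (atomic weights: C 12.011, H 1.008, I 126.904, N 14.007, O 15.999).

204.01 g/mol

First, the molecular formula is C6H5I (counting implicit H from valence).
  C: 6 × 12.011 = 72.066
  H: 5 × 1.008 = 5.040
  I: 1 × 126.904 = 126.904
Sum: 6×12.011 + 5×1.008 + 1×126.904 = 204.010 → 204.01 g/mol.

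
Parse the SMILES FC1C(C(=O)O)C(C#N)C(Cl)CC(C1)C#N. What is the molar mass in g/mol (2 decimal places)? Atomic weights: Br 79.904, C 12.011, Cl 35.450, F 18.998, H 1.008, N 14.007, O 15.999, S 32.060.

First, the molecular formula is C10H10ClFN2O2 (counting implicit H from valence).
  C: 10 × 12.011 = 120.110
  Cl: 1 × 35.450 = 35.450
  F: 1 × 18.998 = 18.998
  H: 10 × 1.008 = 10.080
  N: 2 × 14.007 = 28.014
  O: 2 × 15.999 = 31.998
Sum: 10×12.011 + 1×35.450 + 1×18.998 + 10×1.008 + 2×14.007 + 2×15.999 = 244.650 → 244.65 g/mol.

244.65 g/mol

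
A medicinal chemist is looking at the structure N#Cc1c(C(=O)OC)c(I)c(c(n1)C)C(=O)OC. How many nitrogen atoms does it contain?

Scan the SMILES for N atoms (remember two-letter symbols like Cl and Br are single atoms).
Nitrogen count: 2.

2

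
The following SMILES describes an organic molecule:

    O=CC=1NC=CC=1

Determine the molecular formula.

C5H5NO

Walk through each heavy atom and fill implicit hydrogens from standard valence (C 4, N 3, O 2, S 2, halogen 1):
  atom 1: O, bond orders sum to 2 (valence 2) → 0 H
  atom 2: C, bond orders sum to 3 (valence 4) → 1 H
  atom 3: C, bond orders sum to 4 (valence 4) → 0 H
  atom 4: N, bond orders sum to 2 (valence 3) → 1 H
  atom 5: C, bond orders sum to 3 (valence 4) → 1 H
  atom 6: C, bond orders sum to 3 (valence 4) → 1 H
  atom 7: C, bond orders sum to 3 (valence 4) → 1 H
Totals → C:5, H:5, N:1, O:1.
In Hill order: C5H5NO.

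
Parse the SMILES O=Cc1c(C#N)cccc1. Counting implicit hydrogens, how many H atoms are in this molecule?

Walk through each heavy atom and fill implicit hydrogens from standard valence (C 4, N 3, O 2, S 2, halogen 1); for lowercase aromatic atoms, an aromatic c carries 1 H when it has two neighbours and 0 H with three, and aromatic n carries 0 H:
  atom 1: O, bond orders sum to 2 (valence 2) → 0 H
  atom 2: C, bond orders sum to 3 (valence 4) → 1 H
  atom 3: aromatic c, 3 neighbours → 0 H
  atom 4: aromatic c, 3 neighbours → 0 H
  atom 5: C, bond orders sum to 4 (valence 4) → 0 H
  atom 6: N, bond orders sum to 3 (valence 3) → 0 H
  atom 7: aromatic c, 2 neighbours → 1 H
  atom 8: aromatic c, 2 neighbours → 1 H
  atom 9: aromatic c, 2 neighbours → 1 H
  atom 10: aromatic c, 2 neighbours → 1 H
Total hydrogens: 5.

5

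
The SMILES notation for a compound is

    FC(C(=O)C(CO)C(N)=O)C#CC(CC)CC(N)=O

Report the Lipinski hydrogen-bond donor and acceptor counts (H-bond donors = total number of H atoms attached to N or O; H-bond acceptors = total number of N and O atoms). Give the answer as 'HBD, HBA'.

Donors: find every N or O and count the H atoms it carries.
  atom 4 (O): bond orders sum to 2 → 0 H
  atom 7 (O): bond orders sum to 1 → 1 H
  atom 9 (N): bond orders sum to 1 → 2 H
  atom 10 (O): bond orders sum to 2 → 0 H
  atom 18 (N): bond orders sum to 1 → 2 H
  atom 19 (O): bond orders sum to 2 → 0 H
Lipinski HBD = 5.
Acceptors: N atoms = 2, O atoms = 4 → HBA = 6.

5, 6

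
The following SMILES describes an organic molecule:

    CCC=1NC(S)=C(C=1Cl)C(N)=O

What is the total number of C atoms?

Count every carbon token in the SMILES (each C, including those in ring-closure positions and inside branches).
Carbon count: 7.

7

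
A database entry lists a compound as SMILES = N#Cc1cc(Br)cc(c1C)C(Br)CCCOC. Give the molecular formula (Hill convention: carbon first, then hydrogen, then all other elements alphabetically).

Walk through each heavy atom and fill implicit hydrogens from standard valence (C 4, N 3, O 2, S 2, halogen 1); for lowercase aromatic atoms, an aromatic c carries 1 H when it has two neighbours and 0 H with three, and aromatic n carries 0 H:
  atom 1: N, bond orders sum to 3 (valence 3) → 0 H
  atom 2: C, bond orders sum to 4 (valence 4) → 0 H
  atom 3: aromatic c, 3 neighbours → 0 H
  atom 4: aromatic c, 2 neighbours → 1 H
  atom 5: aromatic c, 3 neighbours → 0 H
  atom 6: Br (halogen, monovalent) → 0 H
  atom 7: aromatic c, 2 neighbours → 1 H
  atom 8: aromatic c, 3 neighbours → 0 H
  atom 9: aromatic c, 3 neighbours → 0 H
  atom 10: C, bond orders sum to 1 (valence 4) → 3 H
  atom 11: C, bond orders sum to 3 (valence 4) → 1 H
  atom 12: Br (halogen, monovalent) → 0 H
  atom 13: C, bond orders sum to 2 (valence 4) → 2 H
  atom 14: C, bond orders sum to 2 (valence 4) → 2 H
  atom 15: C, bond orders sum to 2 (valence 4) → 2 H
  atom 16: O, bond orders sum to 2 (valence 2) → 0 H
  atom 17: C, bond orders sum to 1 (valence 4) → 3 H
Totals → C:13, H:15, Br:2, N:1, O:1.
In Hill order: C13H15Br2NO.

C13H15Br2NO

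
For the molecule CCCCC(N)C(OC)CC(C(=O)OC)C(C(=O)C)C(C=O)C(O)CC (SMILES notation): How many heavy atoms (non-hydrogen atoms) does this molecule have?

26

Every atom symbol written in the SMILES (organic subset) is one heavy atom; implicit H are not written.
Heavy atoms by element → C:19, N:1, O:6.
Total: 26.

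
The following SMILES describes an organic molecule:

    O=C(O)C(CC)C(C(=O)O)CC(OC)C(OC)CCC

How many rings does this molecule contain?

In SMILES, each pair of matching ring-closure digits denotes one ring-closing bond; the number of such bonds equals the number of independent rings.
Ring-closure bonds here: 0.

0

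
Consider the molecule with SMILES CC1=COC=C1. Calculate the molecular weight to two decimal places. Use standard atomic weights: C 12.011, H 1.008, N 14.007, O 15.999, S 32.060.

82.10 g/mol

First, the molecular formula is C5H6O (counting implicit H from valence).
  C: 5 × 12.011 = 60.055
  H: 6 × 1.008 = 6.048
  O: 1 × 15.999 = 15.999
Sum: 5×12.011 + 6×1.008 + 1×15.999 = 82.102 → 82.10 g/mol.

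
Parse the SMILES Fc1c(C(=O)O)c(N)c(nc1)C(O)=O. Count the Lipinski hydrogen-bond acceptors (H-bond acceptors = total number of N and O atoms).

6

N atoms: 2; O atoms: 4.
Lipinski HBA = 2 + 4 = 6.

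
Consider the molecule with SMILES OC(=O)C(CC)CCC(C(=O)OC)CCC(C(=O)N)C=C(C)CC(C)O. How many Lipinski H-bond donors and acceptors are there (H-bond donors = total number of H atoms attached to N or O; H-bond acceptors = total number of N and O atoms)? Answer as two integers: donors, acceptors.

4, 7

Donors: find every N or O and count the H atoms it carries.
  atom 1 (O): bond orders sum to 1 → 1 H
  atom 3 (O): bond orders sum to 2 → 0 H
  atom 11 (O): bond orders sum to 2 → 0 H
  atom 12 (O): bond orders sum to 2 → 0 H
  atom 18 (O): bond orders sum to 2 → 0 H
  atom 19 (N): bond orders sum to 1 → 2 H
  atom 26 (O): bond orders sum to 1 → 1 H
Lipinski HBD = 4.
Acceptors: N atoms = 1, O atoms = 6 → HBA = 7.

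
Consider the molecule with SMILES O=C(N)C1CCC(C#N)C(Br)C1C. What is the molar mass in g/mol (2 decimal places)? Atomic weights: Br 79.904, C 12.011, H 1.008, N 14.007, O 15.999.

First, the molecular formula is C9H13BrN2O (counting implicit H from valence).
  Br: 1 × 79.904 = 79.904
  C: 9 × 12.011 = 108.099
  H: 13 × 1.008 = 13.104
  N: 2 × 14.007 = 28.014
  O: 1 × 15.999 = 15.999
Sum: 1×79.904 + 9×12.011 + 13×1.008 + 2×14.007 + 1×15.999 = 245.120 → 245.12 g/mol.

245.12 g/mol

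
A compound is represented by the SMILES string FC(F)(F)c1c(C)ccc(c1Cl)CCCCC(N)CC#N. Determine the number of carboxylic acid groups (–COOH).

Scan the SMILES for the carboxylic acid motif — none present.
Groups that are present: 1 nitrile, 1 primary amine.

0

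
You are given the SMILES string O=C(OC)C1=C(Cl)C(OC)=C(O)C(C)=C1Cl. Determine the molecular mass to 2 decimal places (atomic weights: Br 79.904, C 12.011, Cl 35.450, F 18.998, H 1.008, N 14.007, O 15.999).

First, the molecular formula is C10H10Cl2O4 (counting implicit H from valence).
  C: 10 × 12.011 = 120.110
  Cl: 2 × 35.450 = 70.900
  H: 10 × 1.008 = 10.080
  O: 4 × 15.999 = 63.996
Sum: 10×12.011 + 2×35.450 + 10×1.008 + 4×15.999 = 265.086 → 265.09 g/mol.

265.09 g/mol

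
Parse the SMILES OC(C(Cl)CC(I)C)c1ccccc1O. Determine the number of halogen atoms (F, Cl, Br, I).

2

Halogen atoms appear at heavy-atom positions 4, 7 (1×Cl, 1×I).
Other groups present: 2 hydroxyl.
Halogen count: 2.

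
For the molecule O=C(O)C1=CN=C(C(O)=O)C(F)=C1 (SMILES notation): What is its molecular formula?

C7H4FNO4

Walk through each heavy atom and fill implicit hydrogens from standard valence (C 4, N 3, O 2, S 2, halogen 1):
  atom 1: O, bond orders sum to 2 (valence 2) → 0 H
  atom 2: C, bond orders sum to 4 (valence 4) → 0 H
  atom 3: O, bond orders sum to 1 (valence 2) → 1 H
  atom 4: C, bond orders sum to 4 (valence 4) → 0 H
  atom 5: C, bond orders sum to 3 (valence 4) → 1 H
  atom 6: N, bond orders sum to 3 (valence 3) → 0 H
  atom 7: C, bond orders sum to 4 (valence 4) → 0 H
  atom 8: C, bond orders sum to 4 (valence 4) → 0 H
  atom 9: O, bond orders sum to 1 (valence 2) → 1 H
  atom 10: O, bond orders sum to 2 (valence 2) → 0 H
  atom 11: C, bond orders sum to 4 (valence 4) → 0 H
  atom 12: F (halogen, monovalent) → 0 H
  atom 13: C, bond orders sum to 3 (valence 4) → 1 H
Totals → C:7, H:4, F:1, N:1, O:4.
In Hill order: C7H4FNO4.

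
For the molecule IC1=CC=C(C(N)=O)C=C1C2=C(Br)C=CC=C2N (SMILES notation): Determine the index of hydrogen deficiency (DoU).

Degree of unsaturation = (number of rings) + (number of π bonds).
Ring closures in the SMILES: 2.
π bonds: 7 double bonds (each 1 DoU) → 7 DoU from unsaturation.
Total DoU = 2 + 7 = 9.

9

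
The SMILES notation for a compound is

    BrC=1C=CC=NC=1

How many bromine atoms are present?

1

Scan the SMILES for Br atoms (remember two-letter symbols like Cl and Br are single atoms).
Bromine count: 1.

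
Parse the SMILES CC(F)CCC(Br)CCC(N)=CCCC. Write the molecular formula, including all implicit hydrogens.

Walk through each heavy atom and fill implicit hydrogens from standard valence (C 4, N 3, O 2, S 2, halogen 1):
  atom 1: C, bond orders sum to 1 (valence 4) → 3 H
  atom 2: C, bond orders sum to 3 (valence 4) → 1 H
  atom 3: F (halogen, monovalent) → 0 H
  atom 4: C, bond orders sum to 2 (valence 4) → 2 H
  atom 5: C, bond orders sum to 2 (valence 4) → 2 H
  atom 6: C, bond orders sum to 3 (valence 4) → 1 H
  atom 7: Br (halogen, monovalent) → 0 H
  atom 8: C, bond orders sum to 2 (valence 4) → 2 H
  atom 9: C, bond orders sum to 2 (valence 4) → 2 H
  atom 10: C, bond orders sum to 4 (valence 4) → 0 H
  atom 11: N, bond orders sum to 1 (valence 3) → 2 H
  atom 12: C, bond orders sum to 3 (valence 4) → 1 H
  atom 13: C, bond orders sum to 2 (valence 4) → 2 H
  atom 14: C, bond orders sum to 2 (valence 4) → 2 H
  atom 15: C, bond orders sum to 1 (valence 4) → 3 H
Totals → C:12, H:23, Br:1, F:1, N:1.
In Hill order: C12H23BrFN.

C12H23BrFN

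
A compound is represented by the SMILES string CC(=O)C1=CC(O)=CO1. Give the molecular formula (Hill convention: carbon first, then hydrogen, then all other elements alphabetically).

C6H6O3

Walk through each heavy atom and fill implicit hydrogens from standard valence (C 4, N 3, O 2, S 2, halogen 1):
  atom 1: C, bond orders sum to 1 (valence 4) → 3 H
  atom 2: C, bond orders sum to 4 (valence 4) → 0 H
  atom 3: O, bond orders sum to 2 (valence 2) → 0 H
  atom 4: C, bond orders sum to 4 (valence 4) → 0 H
  atom 5: C, bond orders sum to 3 (valence 4) → 1 H
  atom 6: C, bond orders sum to 4 (valence 4) → 0 H
  atom 7: O, bond orders sum to 1 (valence 2) → 1 H
  atom 8: C, bond orders sum to 3 (valence 4) → 1 H
  atom 9: O, bond orders sum to 2 (valence 2) → 0 H
Totals → C:6, H:6, O:3.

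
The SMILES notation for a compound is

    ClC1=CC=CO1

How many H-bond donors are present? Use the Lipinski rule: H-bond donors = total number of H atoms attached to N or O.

0

Donors: find every N or O and count the H atoms it carries.
  atom 6 (O): bond orders sum to 2 → 0 H
Lipinski HBD = 0.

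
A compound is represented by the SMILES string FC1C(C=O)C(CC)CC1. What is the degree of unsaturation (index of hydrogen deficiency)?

2

Degree of unsaturation = (number of rings) + (number of π bonds).
Ring closures in the SMILES: 1.
π bonds: 1 double bond (each 1 DoU) → 1 DoU from unsaturation.
Total DoU = 1 + 1 = 2.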